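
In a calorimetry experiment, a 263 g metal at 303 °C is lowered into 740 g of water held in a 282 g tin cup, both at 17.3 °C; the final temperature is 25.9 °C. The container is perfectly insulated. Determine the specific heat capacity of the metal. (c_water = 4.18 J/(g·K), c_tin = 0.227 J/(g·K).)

c ≈ 0.373 J/(g·K)

Energy conservation, ΣQ = 0:
263·c·(25.9 − 303) + 740·4.18·(25.9 − 17.3) + 282·0.227·(25.9 − 17.3) = 0
-72877 c = -27152
c = -27152/-72877 ≈ 0.3726 J/(g·K)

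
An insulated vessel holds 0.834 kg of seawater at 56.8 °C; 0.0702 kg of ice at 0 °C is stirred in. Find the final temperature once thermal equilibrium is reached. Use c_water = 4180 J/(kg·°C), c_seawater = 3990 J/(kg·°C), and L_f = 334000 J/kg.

Conservation of energy gives ΣQ = 0:
latent heat to melt: 0.0702·334000 = 23447
  warm the meltwater: 293.44 T
  seawater cools: 0.834·3990·(T − 56.8) = 3327.7(T − 56.8)
3621.1 T = 189011 − 23447 = 165564
T ≈ 45.72 °C — above 0 °C, consistent with complete melting.

T_f ≈ 45.7 °C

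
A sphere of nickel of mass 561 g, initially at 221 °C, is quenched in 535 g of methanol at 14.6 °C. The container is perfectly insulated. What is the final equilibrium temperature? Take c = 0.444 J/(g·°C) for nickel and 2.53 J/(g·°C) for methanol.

Set heat shed by the hot body equal to heat absorbed by the cold body:
561·0.444·(221 − T) = 535·2.53·(T − 14.6)
249.08(221 − T) = 1353.5(T − 14.6)
1602.6 T = 74809  ⇒  T ≈ 46.68 °C

T_f ≈ 46.7 °C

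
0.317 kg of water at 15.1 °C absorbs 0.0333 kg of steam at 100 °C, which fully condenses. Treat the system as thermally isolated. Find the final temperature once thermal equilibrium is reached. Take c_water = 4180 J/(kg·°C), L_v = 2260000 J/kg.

Energy balance with sensible and latent terms:
latent heat released on condensation: 0.0333×2260000 = 75258
  condensate cools 100→T: 0.0333×4180×(T − 100) = 139.19(T − 100)
  water warms: 0.317×4180×(T − 15.1) = 1325.1(T − 15.1)
1464.3 T = 75258 + 13919 + 20008 = 109186
T ≈ 74.57 °C — below 100 °C, confirming all the steam condensed.

T_f ≈ 74.6 °C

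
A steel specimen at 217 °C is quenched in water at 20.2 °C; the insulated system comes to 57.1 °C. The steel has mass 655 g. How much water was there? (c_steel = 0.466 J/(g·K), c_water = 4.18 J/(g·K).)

m ≈ 316 g

Setting the total heat transfer to zero:
655·0.466·(57.1 − 217) + m·4.18·(57.1 − 20.2) = 0
154.24 m = 48806
m = 48806/154.24 ≈ 316.4 g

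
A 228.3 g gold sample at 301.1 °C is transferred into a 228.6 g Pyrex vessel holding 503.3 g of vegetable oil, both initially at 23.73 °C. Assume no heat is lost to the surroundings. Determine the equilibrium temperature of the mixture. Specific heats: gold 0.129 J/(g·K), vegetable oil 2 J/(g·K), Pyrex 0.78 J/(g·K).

T_f ≈ 30.5 °C

Energy conservation, ΣQ = 0:
228.3·0.129·(T − 301.1) + 503.3·2·(T − 23.73) + 228.6·0.78·(T − 23.73) = 0
1214.4 T = 36985
T ≈ 30.46 °C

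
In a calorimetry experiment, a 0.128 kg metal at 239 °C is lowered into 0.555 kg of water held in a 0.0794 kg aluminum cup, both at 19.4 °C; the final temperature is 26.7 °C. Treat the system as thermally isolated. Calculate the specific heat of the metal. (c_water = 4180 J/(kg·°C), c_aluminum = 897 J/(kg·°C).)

Conservation of energy gives ΣQ = 0:
0.128×c×(26.7 − 239) + 0.555×4180×(26.7 − 19.4) + 0.0794×897×(26.7 − 19.4) = 0
-27.17 c = -17455
c = -17455/-27.17 ≈ 642.3 J/(kg·°C)

c ≈ 642 J/(kg·°C)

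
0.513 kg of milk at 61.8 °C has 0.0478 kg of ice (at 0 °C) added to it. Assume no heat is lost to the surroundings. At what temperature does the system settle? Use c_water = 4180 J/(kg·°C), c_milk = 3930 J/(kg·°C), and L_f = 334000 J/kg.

Net heat exchanged in the isolated system is zero:
latent heat to melt: 0.0478×334000 = 15965
  warm the meltwater: 199.8 T
  milk: 2016.1(T − 61.8)
2215.9 T = 124594 − 15965 = 108629
T ≈ 49.02 °C. Since T > 0 °C, the all-ice-melts assumption holds.

T_f ≈ 49.0 °C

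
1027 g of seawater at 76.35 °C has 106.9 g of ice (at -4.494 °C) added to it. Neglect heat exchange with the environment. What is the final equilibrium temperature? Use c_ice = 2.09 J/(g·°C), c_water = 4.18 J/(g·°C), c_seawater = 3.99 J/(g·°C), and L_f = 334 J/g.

T_f ≈ 60.8 °C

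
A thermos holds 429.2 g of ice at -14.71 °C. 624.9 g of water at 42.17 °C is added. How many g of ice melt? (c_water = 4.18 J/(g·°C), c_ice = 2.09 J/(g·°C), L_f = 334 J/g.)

m_melted ≈ 290 g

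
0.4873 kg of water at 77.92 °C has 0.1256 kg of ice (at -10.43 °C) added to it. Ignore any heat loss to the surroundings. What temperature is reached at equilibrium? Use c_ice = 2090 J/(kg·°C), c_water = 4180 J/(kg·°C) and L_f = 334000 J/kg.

T_f ≈ 44.5 °C

Sum of m c ΔT and latent-heat terms is zero:
warm ice to 0 °C: 0.1256×2090×(0 − (-10.43)) = 2737.9; fusion: m_ice L_f = 0.1256×334000 = 41950; meltwater 0→T: 0.1256×4180×T = 525.01 T; water: 2036.9(T − 77.92)
2561.9 T = 158716 − 44688 = 114028
T ≈ 44.51 °C — above 0 °C, consistent with complete melting.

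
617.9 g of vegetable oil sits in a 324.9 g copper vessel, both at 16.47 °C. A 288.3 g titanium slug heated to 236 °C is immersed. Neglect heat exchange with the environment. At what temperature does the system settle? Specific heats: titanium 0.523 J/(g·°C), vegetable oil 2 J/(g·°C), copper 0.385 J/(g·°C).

T_f ≈ 38.4 °C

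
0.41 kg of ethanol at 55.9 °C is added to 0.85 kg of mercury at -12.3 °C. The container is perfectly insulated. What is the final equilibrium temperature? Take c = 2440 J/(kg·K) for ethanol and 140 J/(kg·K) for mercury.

T_f ≈ 48.6 °C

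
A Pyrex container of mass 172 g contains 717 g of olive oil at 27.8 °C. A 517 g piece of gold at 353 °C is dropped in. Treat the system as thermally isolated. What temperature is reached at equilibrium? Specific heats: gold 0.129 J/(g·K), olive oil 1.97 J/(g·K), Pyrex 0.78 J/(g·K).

T_f ≈ 41.2 °C

T_f = Σ m_i c_i T_i / Σ m_i c_i:
T_f = (66.69×353 + 1412.5×27.8 + 134.16×27.8) / (66.69 + 1412.5 + 134.16)
    = 66539 / 1613.3 ≈ 41.24 °C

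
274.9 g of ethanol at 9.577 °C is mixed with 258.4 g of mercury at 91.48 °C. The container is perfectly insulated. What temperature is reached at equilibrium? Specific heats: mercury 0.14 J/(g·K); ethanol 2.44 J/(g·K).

Setting the total heat transfer to zero:
258.4*0.14*(T − 91.48) + 274.9*2.44*(T − 9.577) = 0
36.18(T − 91.48) + 670.76(T − 9.577) = 0
(36.18 + 670.76) T = 36.18*91.48 + 670.76*9.577
T = 9733.2/706.93 ≈ 13.77 °C

T_f ≈ 13.8 °C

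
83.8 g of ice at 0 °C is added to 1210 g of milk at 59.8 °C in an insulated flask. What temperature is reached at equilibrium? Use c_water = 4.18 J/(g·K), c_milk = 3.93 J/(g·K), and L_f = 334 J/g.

T_f ≈ 50.2 °C

Conservation of energy gives ΣQ = 0:
melt ice: 83.8·334 = 27989; meltwater 0→T: 83.8·4.18·T = 350.28 T; milk cools: 1210·3.93·(T − 59.8) = 4755.3(T − 59.8)
5105.6 T = 284367 − 27989 = 256378
T ≈ 50.22 °C. Since T > 0 °C, the all-ice-melts assumption holds.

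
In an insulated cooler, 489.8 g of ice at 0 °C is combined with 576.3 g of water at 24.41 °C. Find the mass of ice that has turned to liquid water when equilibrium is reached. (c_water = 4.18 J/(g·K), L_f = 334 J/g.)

Water can give up m c ΔT = 576.3×4.18×24.41 = 58802 J before reaching 0 °C.
Melting all 489.8 g of ice would need 489.8×334 = 163593 J.
Since 58802 < 163593 J, not all the ice melts; equilibrium is at 0 °C.
m_melted×334 = 58802  ⇒  m_melted ≈ 176.1 g.

m_melted ≈ 176 g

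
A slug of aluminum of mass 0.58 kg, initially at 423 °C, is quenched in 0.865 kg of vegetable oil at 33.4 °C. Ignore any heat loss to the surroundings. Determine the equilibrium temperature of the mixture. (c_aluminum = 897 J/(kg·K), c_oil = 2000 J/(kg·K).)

Set heat shed by the hot body equal to heat absorbed by the cold body:
0.58×897×(423 − T) = 0.865×2000×(T − 33.4)
520.26(423 − T) = 1730(T − 33.4)
2250.3 T = 277852  ⇒  T ≈ 123.48 °C

T_f ≈ 123.5 °C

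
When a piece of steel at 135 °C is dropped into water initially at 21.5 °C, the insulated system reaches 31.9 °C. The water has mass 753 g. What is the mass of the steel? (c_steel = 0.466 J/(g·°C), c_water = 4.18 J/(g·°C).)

m ≈ 681 g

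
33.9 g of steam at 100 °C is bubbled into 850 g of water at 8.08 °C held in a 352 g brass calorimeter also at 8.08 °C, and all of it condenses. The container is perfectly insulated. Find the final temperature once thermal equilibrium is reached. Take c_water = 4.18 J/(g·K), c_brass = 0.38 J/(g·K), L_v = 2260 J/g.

T_f ≈ 31.5 °C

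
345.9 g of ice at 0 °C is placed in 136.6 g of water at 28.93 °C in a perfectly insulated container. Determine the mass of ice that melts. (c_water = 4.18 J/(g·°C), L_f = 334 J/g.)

m_melted ≈ 49.5 g

Cooling the water to 0 °C releases 136.6·4.18·28.93 = 16519 J.
Melting all 345.9 g of ice would need 345.9·334 = 115531 J.
Since 16519 < 115531 J, not all the ice melts; equilibrium is at 0 °C.
Mass melted = 16519/334 ≈ 49.46 g.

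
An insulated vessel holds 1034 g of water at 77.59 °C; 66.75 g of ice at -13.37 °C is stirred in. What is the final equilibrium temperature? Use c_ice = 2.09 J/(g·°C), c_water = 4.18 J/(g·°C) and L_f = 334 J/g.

Taking heat into each body as positive, Σ m c ΔT = 0:
warm ice to 0 °C: 66.75·2.09·(0 − (-13.37)) = 1865.2
  fusion: m_ice L_f = 66.75·334 = 22294
  warm the meltwater: 279.01 T
  water cools: 1034·4.18·(T − 77.59) = 4322.1(T − 77.59)
4601.1 T = 335353 − 24160 = 311194
T ≈ 67.63 °C (positive, so assuming full melt was valid).

T_f ≈ 67.6 °C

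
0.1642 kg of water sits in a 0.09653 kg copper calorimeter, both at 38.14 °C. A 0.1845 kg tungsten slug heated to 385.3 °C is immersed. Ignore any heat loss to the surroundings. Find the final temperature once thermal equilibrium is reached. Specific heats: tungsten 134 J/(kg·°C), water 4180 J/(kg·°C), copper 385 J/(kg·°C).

Net heat exchanged in the isolated system is zero:
0.1845*134*(T − 385.3) + 0.1642*4180*(T − 38.14) + 0.09653*385*(T − 38.14) = 0
24.72(T − 385.3) + 686.36(T − 38.14) + 37.16(T − 38.14) = 0
748.24 T = 37121
T ≈ 49.61 °C

T_f ≈ 49.6 °C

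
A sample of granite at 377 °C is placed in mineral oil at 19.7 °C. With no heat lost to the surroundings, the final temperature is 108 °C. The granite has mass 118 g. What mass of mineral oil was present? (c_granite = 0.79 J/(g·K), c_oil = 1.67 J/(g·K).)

m ≈ 170 g

Taking heat into each body as positive, Σ m c ΔT = 0:
118×0.79×(108 − 377) + m×1.67×(108 − 19.7) = 0
147.46 m = 25076
m = 25076/147.46 ≈ 170.1 g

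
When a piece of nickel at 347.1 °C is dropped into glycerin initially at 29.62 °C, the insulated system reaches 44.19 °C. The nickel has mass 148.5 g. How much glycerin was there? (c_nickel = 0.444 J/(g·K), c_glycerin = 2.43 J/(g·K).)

m ≈ 564 g

Taking heat into each body as positive, Σ m c ΔT = 0:
148.5·0.444·(44.19 − 347.1) + m·2.43·(44.19 − 29.62) = 0
35.41 m = 19972
m = 19972/35.41 ≈ 564.1 g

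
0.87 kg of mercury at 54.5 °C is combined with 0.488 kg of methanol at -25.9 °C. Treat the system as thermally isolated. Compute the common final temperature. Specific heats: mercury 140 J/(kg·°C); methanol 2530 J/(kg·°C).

T_f ≈ -18.7 °C

T_f is the heat-capacity-weighted average of the initial temperatures:
T_f = (121.8*54.5 + 1234.6*(-25.9)) / (121.8 + 1234.6)
    = -25339 / 1356.4 ≈ -18.68 °C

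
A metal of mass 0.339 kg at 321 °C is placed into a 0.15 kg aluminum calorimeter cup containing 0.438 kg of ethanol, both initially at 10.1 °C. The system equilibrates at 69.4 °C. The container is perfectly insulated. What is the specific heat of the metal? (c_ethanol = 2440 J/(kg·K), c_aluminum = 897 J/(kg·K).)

Setting the total heat transfer to zero:
0.339×c×(69.4 − 321) + 0.438×2440×(69.4 − 10.1) + 0.15×897×(69.4 − 10.1) = 0
-85.29 c = -71354
c = -71354/-85.29 ≈ 836.6 J/(kg·K)

c ≈ 837 J/(kg·K)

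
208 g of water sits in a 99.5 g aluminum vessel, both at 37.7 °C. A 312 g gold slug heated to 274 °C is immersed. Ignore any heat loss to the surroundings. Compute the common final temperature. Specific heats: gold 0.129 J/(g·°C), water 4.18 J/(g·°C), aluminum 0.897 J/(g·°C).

T_f ≈ 47.2 °C

Energy conservation, ΣQ = 0:
312·0.129·(T − 274) + 208·4.18·(T − 37.7) + 99.5·0.897·(T − 37.7) = 0
40.25(T − 274) + 869.44(T − 37.7) + 89.25(T − 37.7) = 0
(40.25 + 869.44 + 89.25) T = 40.25·274 + 869.44·37.7 + 89.25·37.7
T = 47171 / 998.94 = 47.2 °C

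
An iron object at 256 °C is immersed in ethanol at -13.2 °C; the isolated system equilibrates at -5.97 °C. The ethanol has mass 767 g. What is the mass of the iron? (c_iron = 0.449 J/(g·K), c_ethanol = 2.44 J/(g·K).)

m ≈ 115 g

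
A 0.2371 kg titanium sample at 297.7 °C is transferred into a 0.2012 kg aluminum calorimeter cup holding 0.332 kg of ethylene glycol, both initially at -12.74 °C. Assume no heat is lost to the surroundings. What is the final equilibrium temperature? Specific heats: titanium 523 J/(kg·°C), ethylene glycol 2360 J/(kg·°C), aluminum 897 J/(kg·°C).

T_f ≈ 22.6 °C

Net heat exchanged in the isolated system is zero:
0.2371*523*(T − 297.7) + 0.332*2360*(T − (-12.74)) + 0.2012*897*(T − (-12.74)) = 0
124(T − 297.7) + 783.52(T − (-12.74)) + 180.48(T − (-12.74)) = 0
(124 + 783.52 + 180.48) T = 124*297.7 + 783.52*(-12.74) + 180.48*(-12.74)
T ≈ 22.64 °C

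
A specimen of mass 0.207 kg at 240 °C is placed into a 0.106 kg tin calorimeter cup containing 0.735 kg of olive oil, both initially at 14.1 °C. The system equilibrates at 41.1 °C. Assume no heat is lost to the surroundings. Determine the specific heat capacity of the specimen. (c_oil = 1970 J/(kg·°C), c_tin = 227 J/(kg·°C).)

Energy conservation, ΣQ = 0:
0.207·c·(41.1 − 240) + 0.735·1970·(41.1 − 14.1) + 0.106·227·(41.1 − 14.1) = 0
-41.17 c = -39744
c = -39744/-41.17 ≈ 965.3 J/(kg·°C)

c ≈ 965 J/(kg·°C)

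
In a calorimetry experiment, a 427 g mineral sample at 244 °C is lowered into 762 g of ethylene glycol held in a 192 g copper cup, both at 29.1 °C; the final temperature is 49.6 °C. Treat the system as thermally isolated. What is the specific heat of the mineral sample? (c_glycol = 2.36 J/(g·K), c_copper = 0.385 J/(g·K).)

c ≈ 0.462 J/(g·K)

Net heat exchanged in the isolated system is zero:
427×c×(49.6 − 244) + 762×2.36×(49.6 − 29.1) + 192×0.385×(49.6 − 29.1) = 0
-83009 c = -38381
c = -38381/-83009 ≈ 0.4624 J/(g·K)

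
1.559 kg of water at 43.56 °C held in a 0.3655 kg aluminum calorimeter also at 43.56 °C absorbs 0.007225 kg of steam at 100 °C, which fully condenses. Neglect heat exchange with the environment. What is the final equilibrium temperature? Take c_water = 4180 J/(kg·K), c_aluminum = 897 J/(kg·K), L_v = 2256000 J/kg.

T_f ≈ 46.2 °C

Let T be the final temperature. ΣQ_i = 0:
steam→water at 100 °C releases m L_v = 0.007225×2256000 = 16300
  condensate cools 100→T: 0.007225×4180×(T − 100) = 30.2(T − 100)
  water warms: 1.559×4180×(T − 43.56) = 6516.6(T − 43.56)
  cup: 327.85(T − 43.56)
6874.7 T = 16300 + 3020 + 298145 = 317465
T ≈ 46.18 °C — below 100 °C, confirming all the steam condensed.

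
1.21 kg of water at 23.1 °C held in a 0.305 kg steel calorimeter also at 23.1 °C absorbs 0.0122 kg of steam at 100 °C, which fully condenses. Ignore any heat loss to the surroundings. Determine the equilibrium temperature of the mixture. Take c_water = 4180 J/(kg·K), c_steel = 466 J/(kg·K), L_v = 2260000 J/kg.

T_f ≈ 29.1 °C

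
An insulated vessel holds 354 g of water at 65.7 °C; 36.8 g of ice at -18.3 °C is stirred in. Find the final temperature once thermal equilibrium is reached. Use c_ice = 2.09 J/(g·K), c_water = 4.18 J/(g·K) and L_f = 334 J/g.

Energy conservation, ΣQ = 0:
warm ice to 0 °C: 36.8·2.09·(0 − (-18.3)) = 1407.5; fusion: m_ice L_f = 36.8·334 = 12291; meltwater 0→T: 36.8·4.18·T = 153.82 T; water cools: 354·4.18·(T − 65.7) = 1479.7(T − 65.7)
1633.5 T = 97218 − 13699 = 83519
T ≈ 51.13 °C (positive, so assuming full melt was valid).

T_f ≈ 51.1 °C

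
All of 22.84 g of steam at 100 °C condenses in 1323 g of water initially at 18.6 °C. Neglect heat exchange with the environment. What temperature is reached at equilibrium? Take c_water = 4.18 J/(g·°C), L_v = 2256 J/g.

T_f ≈ 29.1 °C

Let T be the final temperature. ΣQ_i = 0:
steam→water at 100 °C releases m L_v = 22.84×2256 = 51527
  condensed water 100 °C→T: 95.47(T − 100)
  water warms: 1323×4.18×(T − 18.6) = 5530.1(T − 18.6)
5625.6 T = 51527 + 9547.1 + 102861 = 163935
T ≈ 29.14 °C, under the boiling point, so the assumption holds.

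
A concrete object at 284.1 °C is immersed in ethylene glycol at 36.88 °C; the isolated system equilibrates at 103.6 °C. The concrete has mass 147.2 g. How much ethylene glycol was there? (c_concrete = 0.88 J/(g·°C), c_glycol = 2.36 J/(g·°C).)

m ≈ 148 g

Heat lost by the concrete = heat gained by the glycol:
147.2·0.88·(284.1 − 103.6) = m·2.36·(103.6 − 36.88)
157.46 m = 23381  ⇒  m ≈ 148.5 g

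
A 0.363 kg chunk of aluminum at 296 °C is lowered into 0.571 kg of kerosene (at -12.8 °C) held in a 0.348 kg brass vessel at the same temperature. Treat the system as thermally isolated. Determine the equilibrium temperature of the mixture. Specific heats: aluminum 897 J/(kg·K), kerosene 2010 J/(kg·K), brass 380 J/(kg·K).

T_f ≈ 49.8 °C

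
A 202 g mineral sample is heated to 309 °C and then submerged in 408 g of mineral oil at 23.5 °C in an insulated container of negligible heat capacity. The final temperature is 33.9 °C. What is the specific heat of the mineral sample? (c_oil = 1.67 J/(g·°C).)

c ≈ 0.128 J/(g·°C)

Conservation of energy gives ΣQ = 0:
202·c·(33.9 − 309) + 408·1.67·(33.9 − 23.5) = 0
-55570 c = -7086.1
c = -7086.1/-55570 ≈ 0.1275 J/(g·°C)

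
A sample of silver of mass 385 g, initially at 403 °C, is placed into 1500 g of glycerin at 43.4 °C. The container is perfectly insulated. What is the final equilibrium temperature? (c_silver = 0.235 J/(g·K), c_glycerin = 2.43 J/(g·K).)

Let T be the final temperature. ΣQ_i = 0:
385·0.235·(T − 403) + 1500·2.43·(T − 43.4) = 0
90.47(T − 403) + 3645(T − 43.4) = 0
(90.47 + 3645) T = 90.47·403 + 3645·43.4
T ≈ 52.11 °C

T_f ≈ 52.1 °C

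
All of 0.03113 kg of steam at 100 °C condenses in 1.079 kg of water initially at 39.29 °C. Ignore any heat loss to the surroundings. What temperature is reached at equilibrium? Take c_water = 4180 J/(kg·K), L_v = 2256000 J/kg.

T_f ≈ 56.1 °C

Energy conservation, ΣQ = 0:
steam→water at 100 °C releases m L_v = 0.03113×2256000 = 70229; condensed water 100 °C→T: 130.12(T − 100); water warms: 1.079×4180×(T − 39.29) = 4510.2(T − 39.29)
4640.3 T = 70229 + 13012 + 177207 = 260448
T ≈ 56.13 °C, under the boiling point, so the assumption holds.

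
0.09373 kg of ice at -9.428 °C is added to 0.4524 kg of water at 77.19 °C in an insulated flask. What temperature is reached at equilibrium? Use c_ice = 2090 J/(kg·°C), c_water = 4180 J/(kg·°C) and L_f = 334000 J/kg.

T_f ≈ 49.4 °C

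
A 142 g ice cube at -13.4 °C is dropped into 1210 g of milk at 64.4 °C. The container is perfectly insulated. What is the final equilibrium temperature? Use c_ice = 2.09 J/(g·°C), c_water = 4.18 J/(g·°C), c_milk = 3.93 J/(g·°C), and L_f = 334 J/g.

Let T be the final temperature. ΣQ_i = 0:
warm ice to 0 °C: 142×2.09×(0 − (-13.4)) = 3976.9; fusion: m_ice L_f = 142×334 = 47428; warm the meltwater: 593.56 T; milk cools: 1210×3.93×(T − 64.4) = 4755.3(T − 64.4)
5348.9 T = 306241 − 51405 = 254836
T ≈ 47.64 °C (positive, so assuming full melt was valid).

T_f ≈ 47.6 °C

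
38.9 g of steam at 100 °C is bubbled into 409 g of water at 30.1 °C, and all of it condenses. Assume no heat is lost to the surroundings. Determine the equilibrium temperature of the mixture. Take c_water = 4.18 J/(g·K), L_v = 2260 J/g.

Let T be the final temperature. ΣQ_i = 0:
latent heat released on condensation: 38.9·2260 = 87914
  condensed water 100 °C→T: 162.6(T − 100)
  original water: 1709.6(T − 30.1)
1872.2 T = 87914 + 16260 + 51460 = 155634
T ≈ 83.13 °C — below 100 °C, confirming all the steam condensed.

T_f ≈ 83.1 °C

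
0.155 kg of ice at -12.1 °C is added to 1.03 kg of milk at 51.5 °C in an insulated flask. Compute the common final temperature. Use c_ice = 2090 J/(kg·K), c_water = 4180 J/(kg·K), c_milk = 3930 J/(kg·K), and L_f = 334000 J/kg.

Heat gained plus heat lost sum to zero:
ice -12.1→0 °C: 0.155×2090×12.1 = 3919.8
  fusion: m_ice L_f = 0.155×334000 = 51770
  meltwater 0→T: 0.155×4180×T = 647.9 T
  milk: 4047.9(T − 51.5)
4695.8 T = 208467 − 55690 = 152777
T ≈ 32.53 °C — above 0 °C, consistent with complete melting.

T_f ≈ 32.5 °C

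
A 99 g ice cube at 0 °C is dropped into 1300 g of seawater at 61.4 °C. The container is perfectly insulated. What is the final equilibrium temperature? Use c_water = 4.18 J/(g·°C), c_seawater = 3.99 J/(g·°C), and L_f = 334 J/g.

T_f ≈ 51.0 °C

Energy balance with sensible and latent terms:
melt ice: 99×334 = 33066; meltwater 0→T: 99×4.18×T = 413.82 T; seawater cools: 1300×3.99×(T − 61.4) = 5187(T − 61.4)
5600.8 T = 318482 − 33066 = 285416
T ≈ 50.96 °C (positive, so assuming full melt was valid).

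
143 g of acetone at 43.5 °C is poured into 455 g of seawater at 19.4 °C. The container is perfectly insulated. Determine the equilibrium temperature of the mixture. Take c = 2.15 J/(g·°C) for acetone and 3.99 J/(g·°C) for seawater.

|Q_acetone| = |Q_seawater|:
143×2.15×(43.5 − T) = 455×3.99×(T − 19.4)
307.45(43.5 − T) = 1815.5(T − 19.4)
2122.9 T = 48594  ⇒  T ≈ 22.89 °C

T_f ≈ 22.9 °C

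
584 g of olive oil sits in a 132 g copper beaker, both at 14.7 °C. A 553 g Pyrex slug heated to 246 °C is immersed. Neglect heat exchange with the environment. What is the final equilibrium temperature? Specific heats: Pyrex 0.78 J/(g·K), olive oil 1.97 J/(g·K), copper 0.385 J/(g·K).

Let T be the final temperature. ΣQ_i = 0:
553·0.78·(T − 246) + 584·1.97·(T − 14.7) + 132·0.385·(T − 14.7) = 0
1632.6 T = 123769
T = 123769/1632.6 ≈ 75.81 °C

T_f ≈ 75.8 °C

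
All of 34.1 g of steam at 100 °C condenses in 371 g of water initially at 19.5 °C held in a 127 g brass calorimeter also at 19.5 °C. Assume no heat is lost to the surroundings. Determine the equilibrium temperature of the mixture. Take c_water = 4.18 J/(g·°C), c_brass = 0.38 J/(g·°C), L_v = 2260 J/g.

T_f ≈ 70.3 °C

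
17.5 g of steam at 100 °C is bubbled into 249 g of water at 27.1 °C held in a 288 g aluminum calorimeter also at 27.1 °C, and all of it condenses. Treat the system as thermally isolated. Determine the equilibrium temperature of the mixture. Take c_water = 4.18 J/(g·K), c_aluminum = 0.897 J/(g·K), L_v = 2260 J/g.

T_f ≈ 59.8 °C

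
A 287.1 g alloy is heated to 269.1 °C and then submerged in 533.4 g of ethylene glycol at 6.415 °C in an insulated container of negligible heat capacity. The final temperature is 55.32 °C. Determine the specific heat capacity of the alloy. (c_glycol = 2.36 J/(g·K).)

m_s c (T_s − T_f) = m_glycol c_glycol (T_f − T_0):
287.1×c×(269.1 − 55.32) = 533.4×2.36×(55.32 − 6.415)
61376 c = 61563  ⇒  c ≈ 1.003 J/(g·K)

c ≈ 1 J/(g·K)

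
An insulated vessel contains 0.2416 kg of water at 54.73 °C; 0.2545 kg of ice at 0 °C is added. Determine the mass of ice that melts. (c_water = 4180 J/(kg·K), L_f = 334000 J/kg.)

m_melted ≈ 0.165 kg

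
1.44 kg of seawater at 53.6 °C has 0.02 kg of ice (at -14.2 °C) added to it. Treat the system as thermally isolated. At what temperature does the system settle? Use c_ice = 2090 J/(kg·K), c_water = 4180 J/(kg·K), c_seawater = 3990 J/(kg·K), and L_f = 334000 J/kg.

T_f ≈ 51.6 °C

Net heat exchanged in the isolated system is zero:
warm ice to 0 °C: 0.02×2090×(0 − (-14.2)) = 593.56; fusion: m_ice L_f = 0.02×334000 = 6680; warm the meltwater: 83.6 T; seawater: 5745.6(T − 53.6)
5829.2 T = 307964 − 7273.6 = 300691
T ≈ 51.58 °C. Since T > 0 °C, the all-ice-melts assumption holds.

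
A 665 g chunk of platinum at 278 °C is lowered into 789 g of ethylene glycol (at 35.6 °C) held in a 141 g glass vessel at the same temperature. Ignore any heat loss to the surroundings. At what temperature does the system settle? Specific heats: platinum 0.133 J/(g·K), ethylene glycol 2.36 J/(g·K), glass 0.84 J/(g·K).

Net heat exchanged in the isolated system is zero:
665*0.133*(T − 278) + 789*2.36*(T − 35.6) + 141*0.84*(T − 35.6) = 0
(88.45 + 1862 + 118.44) T = 88.45*278 + 1862*35.6 + 118.44*35.6
T = 95093/2068.9 ≈ 45.96 °C

T_f ≈ 46.0 °C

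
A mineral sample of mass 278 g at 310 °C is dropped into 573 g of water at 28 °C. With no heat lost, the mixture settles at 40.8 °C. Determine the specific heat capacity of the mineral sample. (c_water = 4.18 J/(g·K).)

Heat gained plus heat lost sum to zero:
278×c×(40.8 − 310) + 573×4.18×(40.8 − 28) = 0
-74838 c = -30658
c = -30658/-74838 ≈ 0.4097 J/(g·K)

c ≈ 0.41 J/(g·K)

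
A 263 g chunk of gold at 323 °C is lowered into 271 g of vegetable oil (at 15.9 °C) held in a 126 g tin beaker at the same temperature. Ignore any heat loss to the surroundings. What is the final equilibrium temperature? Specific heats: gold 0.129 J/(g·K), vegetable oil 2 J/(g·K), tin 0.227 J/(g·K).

Energy conservation, ΣQ = 0:
263×0.129×(T − 323) + 271×2×(T − 15.9) + 126×0.227×(T − 15.9) = 0
(33.93 + 542 + 28.6) T = 33.93×323 + 542×15.9 + 28.6×15.9
T = 20031/604.53 ≈ 33.13 °C

T_f ≈ 33.1 °C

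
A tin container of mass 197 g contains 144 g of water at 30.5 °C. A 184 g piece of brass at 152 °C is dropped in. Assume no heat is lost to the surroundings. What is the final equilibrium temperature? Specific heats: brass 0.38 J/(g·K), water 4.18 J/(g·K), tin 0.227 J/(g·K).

T_f ≈ 42.4 °C

Taking heat into each body as positive, Σ m c ΔT = 0:
184*0.38*(T − 152) + 144*4.18*(T − 30.5) + 197*0.227*(T − 30.5) = 0
69.92(T − 152) + 601.92(T − 30.5) + 44.72(T − 30.5) = 0
(69.92 + 601.92 + 44.72) T = 69.92*152 + 601.92*30.5 + 44.72*30.5
T ≈ 42.36 °C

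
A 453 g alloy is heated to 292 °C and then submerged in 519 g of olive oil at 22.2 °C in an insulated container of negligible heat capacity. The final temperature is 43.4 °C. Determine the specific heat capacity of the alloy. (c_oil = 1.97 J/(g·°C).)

c ≈ 0.192 J/(g·°C)

Energy conservation, ΣQ = 0:
453·c·(43.4 − 292) + 519·1.97·(43.4 − 22.2) = 0
-112616 c = -21676
c = -21676/-112616 ≈ 0.1925 J/(g·°C)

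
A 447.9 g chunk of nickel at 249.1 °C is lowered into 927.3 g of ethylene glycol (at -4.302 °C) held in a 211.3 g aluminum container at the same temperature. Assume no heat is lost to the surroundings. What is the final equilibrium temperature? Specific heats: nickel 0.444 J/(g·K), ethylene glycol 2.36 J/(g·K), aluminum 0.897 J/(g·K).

Setting the total heat transfer to zero:
447.9·0.444·(T − 249.1) + 927.3·2.36·(T − (-4.302)) + 211.3·0.897·(T − (-4.302)) = 0
198.87(T − 249.1) + 2188.4(T − (-4.302)) + 189.54(T − (-4.302)) = 0
(198.87 + 2188.4 + 189.54) T = 198.87·249.1 + 2188.4·(-4.302) + 189.54·(-4.302)
T ≈ 15.25 °C

T_f ≈ 15.3 °C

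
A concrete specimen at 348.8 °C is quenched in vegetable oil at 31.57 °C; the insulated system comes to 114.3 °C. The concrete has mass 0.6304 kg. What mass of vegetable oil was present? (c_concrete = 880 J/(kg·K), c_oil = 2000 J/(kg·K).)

m ≈ 0.786 kg

Energy conservation, ΣQ = 0:
0.6304×880×(114.3 − 348.8) + m×2000×(114.3 − 31.57) = 0
165460 m = 130089
m = 130089/165460 ≈ 0.7862 kg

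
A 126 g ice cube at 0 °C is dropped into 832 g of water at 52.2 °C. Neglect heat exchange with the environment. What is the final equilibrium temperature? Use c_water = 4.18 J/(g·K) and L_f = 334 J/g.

T_f ≈ 34.8 °C

Setting the total heat transfer to zero:
fusion: m_ice L_f = 126×334 = 42084
  warm the meltwater: 526.68 T
  water cools: 832×4.18×(T − 52.2) = 3477.8(T − 52.2)
4004.4 T = 181539 − 42084 = 139455
T ≈ 34.83 °C — above 0 °C, consistent with complete melting.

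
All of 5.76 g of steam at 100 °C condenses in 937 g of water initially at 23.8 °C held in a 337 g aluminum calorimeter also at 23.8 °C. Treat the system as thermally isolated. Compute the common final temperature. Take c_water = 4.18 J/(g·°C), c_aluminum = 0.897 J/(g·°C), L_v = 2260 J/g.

T_f ≈ 27.3 °C

Heat gained plus heat lost sum to zero:
steam→water at 100 °C releases m L_v = 5.76·2260 = 13018; condensed water 100 °C→T: 24.08(T − 100); original water: 3916.7(T − 23.8); cup: 302.29(T − 23.8)
4243 T = 13018 + 2407.7 + 100411 = 115836
T ≈ 27.30 °C — below 100 °C, confirming all the steam condensed.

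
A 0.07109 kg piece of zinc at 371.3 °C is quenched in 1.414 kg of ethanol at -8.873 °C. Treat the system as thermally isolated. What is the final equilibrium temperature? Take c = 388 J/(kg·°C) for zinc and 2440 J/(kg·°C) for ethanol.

T_f ≈ -5.9 °C

With ΣQ=0 the equilibrium temperature is the m·c-weighted mean:
T_f = (27.58×371.3 + 3450.2×(-8.873)) / (27.58 + 3450.2)
    = -20372 / 3477.7 ≈ -5.86 °C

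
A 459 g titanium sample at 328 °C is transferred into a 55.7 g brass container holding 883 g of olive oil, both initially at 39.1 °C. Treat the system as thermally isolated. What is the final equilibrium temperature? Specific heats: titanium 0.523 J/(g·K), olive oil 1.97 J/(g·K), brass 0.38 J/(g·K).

T_f ≈ 73.8 °C

Energy conservation, ΣQ = 0:
459·0.523·(T − 328) + 883·1.97·(T − 39.1) + 55.7·0.38·(T − 39.1) = 0
2000.7 T = 147581
T = 147581 / 2000.7 = 73.8 °C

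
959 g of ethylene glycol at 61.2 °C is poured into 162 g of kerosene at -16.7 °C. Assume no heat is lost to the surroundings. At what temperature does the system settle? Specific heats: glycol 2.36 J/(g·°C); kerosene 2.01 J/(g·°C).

T_f ≈ 51.4 °C

With ΣQ=0 the equilibrium temperature is the m·c-weighted mean:
T_f = (2263.2×61.2 + 325.62×(-16.7)) / (2263.2 + 325.62)
    = 133072 / 2588.9 ≈ 51.40 °C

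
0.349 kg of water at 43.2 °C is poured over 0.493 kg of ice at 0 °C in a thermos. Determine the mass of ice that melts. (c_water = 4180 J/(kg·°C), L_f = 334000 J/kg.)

Heat available from the water dropping to 0 °C: 0.349·4180·43.2 = 63021 J.
Fully melting the ice requires m_ice L_f = 0.493·334000 = 164662 J.
63021 J < 164662 J, so only part of the ice melts and the system sits at 0 °C.
m_melt = 63021 / L_f = 0.1887 kg.

m_melted ≈ 0.189 kg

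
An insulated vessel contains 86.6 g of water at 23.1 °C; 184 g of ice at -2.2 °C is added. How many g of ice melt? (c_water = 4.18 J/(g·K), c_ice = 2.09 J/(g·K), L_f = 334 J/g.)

m_melted ≈ 22.5 g

Heat available from the water dropping to 0 °C: 86.6×4.18×23.1 = 8361.9 J.
Of that, 184×2.09×2.2 = 846.03 J goes to bring the ice to 0 °C, leaving 7515.9 J.
To melt every bit of ice: 184×334 = 61456 J.
That's not enough to melt it all — equilibrium is at 0 °C with ice remaining.
Mass melted = 7515.9/334 ≈ 22.5 g.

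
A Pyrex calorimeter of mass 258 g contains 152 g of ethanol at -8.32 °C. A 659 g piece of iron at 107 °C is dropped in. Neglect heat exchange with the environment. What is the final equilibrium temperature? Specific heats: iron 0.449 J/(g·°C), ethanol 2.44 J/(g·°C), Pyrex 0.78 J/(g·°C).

T_f ≈ 31.0 °C

Conservation of energy gives ΣQ = 0:
659·0.449·(T − 107) + 152·2.44·(T − (-8.32)) + 258·0.78·(T − (-8.32)) = 0
295.89(T − 107) + 370.88(T − (-8.32)) + 201.24(T − (-8.32)) = 0
868.01 T = 26900
T = 26900/868.01 ≈ 30.99 °C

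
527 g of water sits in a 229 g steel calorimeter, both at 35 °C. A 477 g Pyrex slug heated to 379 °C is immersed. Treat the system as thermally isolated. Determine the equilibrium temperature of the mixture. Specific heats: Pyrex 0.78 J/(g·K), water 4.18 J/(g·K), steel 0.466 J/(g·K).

T_f ≈ 82.7 °C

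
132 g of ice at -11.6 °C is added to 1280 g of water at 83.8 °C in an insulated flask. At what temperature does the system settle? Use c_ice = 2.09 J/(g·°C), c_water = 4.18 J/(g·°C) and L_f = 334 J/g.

T_f ≈ 68.0 °C

Conservation of energy gives ΣQ = 0:
ice -11.6→0 °C: 132×2.09×11.6 = 3200.2
  fusion: m_ice L_f = 132×334 = 44088
  meltwater 0→T: 132×4.18×T = 551.76 T
  water: 5350.4(T − 83.8)
5902.2 T = 448364 − 47288 = 401075
T ≈ 67.95 °C. Since T > 0 °C, the all-ice-melts assumption holds.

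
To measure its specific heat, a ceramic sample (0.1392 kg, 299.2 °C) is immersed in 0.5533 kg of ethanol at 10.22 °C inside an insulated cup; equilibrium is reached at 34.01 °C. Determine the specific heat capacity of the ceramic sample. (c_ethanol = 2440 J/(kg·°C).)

c ≈ 870 J/(kg·°C)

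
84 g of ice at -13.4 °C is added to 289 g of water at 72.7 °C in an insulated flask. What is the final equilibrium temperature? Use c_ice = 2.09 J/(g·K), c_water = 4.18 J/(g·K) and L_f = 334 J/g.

Taking heat into each body as positive, Σ m c ΔT = 0:
ice -13.4→0 °C: 84×2.09×13.4 = 2352.5; latent heat to melt: 84×334 = 28056; meltwater 0→T: 84×4.18×T = 351.12 T; water cools: 289×4.18×(T − 72.7) = 1208(T − 72.7)
1559.1 T = 87823 − 30409 = 57415
T ≈ 36.82 °C (positive, so assuming full melt was valid).

T_f ≈ 36.8 °C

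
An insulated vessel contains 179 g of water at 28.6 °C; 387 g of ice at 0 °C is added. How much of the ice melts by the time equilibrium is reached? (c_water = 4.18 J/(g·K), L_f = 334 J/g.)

Cooling the water to 0 °C releases 179×4.18×28.6 = 21399 J.
Melting all 387 g of ice would need 387×334 = 129258 J.
21399 J < 129258 J, so only part of the ice melts and the system sits at 0 °C.
Mass melted = 21399/334 ≈ 64.07 g.

m_melted ≈ 64.1 g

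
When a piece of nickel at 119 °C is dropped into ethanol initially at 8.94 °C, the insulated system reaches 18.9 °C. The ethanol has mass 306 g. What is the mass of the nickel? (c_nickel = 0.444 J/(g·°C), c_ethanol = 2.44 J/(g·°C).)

m ≈ 167 g

Heat lost by the nickel = heat gained by the ethanol:
m×0.444×(119 − 18.9) = 306×2.44×(18.9 − 8.94)
44.44 m = 7436.5  ⇒  m ≈ 167.3 g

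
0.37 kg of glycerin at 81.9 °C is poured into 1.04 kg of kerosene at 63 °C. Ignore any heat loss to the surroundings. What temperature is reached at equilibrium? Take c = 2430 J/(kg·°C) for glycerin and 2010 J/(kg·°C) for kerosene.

T_f ≈ 68.7 °C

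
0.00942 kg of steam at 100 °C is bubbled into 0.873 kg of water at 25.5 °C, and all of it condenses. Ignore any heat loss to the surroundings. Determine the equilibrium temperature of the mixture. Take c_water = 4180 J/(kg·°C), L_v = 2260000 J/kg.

T_f ≈ 32.1 °C

Conservation of energy gives ΣQ = 0:
latent heat released on condensation: 0.00942×2260000 = 21289
  condensed water 100 °C→T: 39.38(T − 100)
  water warms: 0.873×4180×(T − 25.5) = 3649.1(T − 25.5)
3688.5 T = 21289 + 3937.6 + 93053 = 118280
T ≈ 32.07 °C (< 100 °C, so full condensation is consistent).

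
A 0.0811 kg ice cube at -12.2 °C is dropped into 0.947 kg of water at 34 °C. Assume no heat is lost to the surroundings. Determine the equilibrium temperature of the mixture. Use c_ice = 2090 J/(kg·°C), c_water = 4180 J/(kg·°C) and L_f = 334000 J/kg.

Energy conservation, ΣQ = 0:
ice -12.2→0 °C: 0.0811·2090·12.2 = 2067.9
  melt ice: 0.0811·334000 = 27087
  meltwater 0→T: 0.0811·4180·T = 339 T
  water: 3958.5(T − 34)
4297.5 T = 134588 − 29155 = 105432
T ≈ 24.53 °C — above 0 °C, consistent with complete melting.

T_f ≈ 24.5 °C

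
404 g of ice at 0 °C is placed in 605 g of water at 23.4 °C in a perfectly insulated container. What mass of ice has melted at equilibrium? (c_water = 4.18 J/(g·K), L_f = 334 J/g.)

Heat available from the water dropping to 0 °C: 605·4.18·23.4 = 59176 J.
Fully melting the ice requires m_ice L_f = 404·334 = 134936 J.
Since 59176 < 134936 J, not all the ice melts; equilibrium is at 0 °C.
Mass melted = 59176/334 ≈ 177.2 g.

m_melted ≈ 177 g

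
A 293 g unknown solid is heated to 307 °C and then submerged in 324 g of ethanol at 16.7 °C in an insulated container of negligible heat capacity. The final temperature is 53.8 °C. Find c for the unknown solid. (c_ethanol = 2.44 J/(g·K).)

c ≈ 0.395 J/(g·K)

Heat lost by the unknown solid = heat gained by the ethanol:
293·c·(307 − 53.8) = 324·2.44·(53.8 − 16.7)
74188 c = 29330  ⇒  c ≈ 0.3953 J/(g·K)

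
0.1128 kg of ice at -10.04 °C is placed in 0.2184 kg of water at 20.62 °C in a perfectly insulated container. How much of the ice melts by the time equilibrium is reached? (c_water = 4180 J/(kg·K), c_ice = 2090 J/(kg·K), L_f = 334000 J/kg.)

Heat available from the water dropping to 0 °C: 0.2184×4180×20.62 = 18824 J.
Of that, 0.1128×2090×10.04 = 2367 J goes to bring the ice to 0 °C, leaving 16457 J.
To melt every bit of ice: 0.1128×334000 = 37675 J.
That's not enough to melt it all — equilibrium is at 0 °C with ice remaining.
m_melted×334000 = 16457  ⇒  m_melted ≈ 0.04927 kg.

m_melted ≈ 0.0493 kg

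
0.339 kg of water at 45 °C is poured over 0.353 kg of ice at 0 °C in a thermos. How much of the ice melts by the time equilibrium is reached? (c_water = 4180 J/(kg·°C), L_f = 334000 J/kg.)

m_melted ≈ 0.191 kg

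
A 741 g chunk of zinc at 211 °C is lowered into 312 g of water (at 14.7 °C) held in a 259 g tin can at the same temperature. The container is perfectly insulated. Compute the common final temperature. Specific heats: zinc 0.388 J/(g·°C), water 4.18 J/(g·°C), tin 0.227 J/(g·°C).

T_f ≈ 48.9 °C

Energy conservation, ΣQ = 0:
741×0.388×(T − 211) + 312×4.18×(T − 14.7) + 259×0.227×(T − 14.7) = 0
287.51(T − 211) + 1304.2(T − 14.7) + 58.79(T − 14.7) = 0
(287.51 + 1304.2 + 58.79) T = 287.51×211 + 1304.2×14.7 + 58.79×14.7
T ≈ 48.90 °C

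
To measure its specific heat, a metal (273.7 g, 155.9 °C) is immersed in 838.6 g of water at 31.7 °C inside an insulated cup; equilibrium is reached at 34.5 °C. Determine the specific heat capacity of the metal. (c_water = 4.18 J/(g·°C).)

c ≈ 0.295 J/(g·°C)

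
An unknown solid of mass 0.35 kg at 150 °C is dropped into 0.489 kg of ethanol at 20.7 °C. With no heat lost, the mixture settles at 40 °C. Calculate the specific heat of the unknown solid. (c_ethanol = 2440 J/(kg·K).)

Heat gained plus heat lost sum to zero:
0.35×c×(40 − 150) + 0.489×2440×(40 − 20.7) = 0
-38.5 c = -23028
c = -23028/-38.5 ≈ 598.1 J/(kg·K)

c ≈ 598 J/(kg·K)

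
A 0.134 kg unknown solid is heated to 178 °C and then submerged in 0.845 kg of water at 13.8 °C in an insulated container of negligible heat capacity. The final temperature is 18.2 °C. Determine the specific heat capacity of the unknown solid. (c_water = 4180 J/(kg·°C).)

c ≈ 726 J/(kg·°C)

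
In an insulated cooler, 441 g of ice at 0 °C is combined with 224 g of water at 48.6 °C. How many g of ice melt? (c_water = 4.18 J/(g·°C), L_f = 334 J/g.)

m_melted ≈ 136 g

Cooling the water to 0 °C releases 224·4.18·48.6 = 45505 J.
Melting all 441 g of ice would need 441·334 = 147294 J.
Since 45505 < 147294 J, not all the ice melts; equilibrium is at 0 °C.
m_melt = 45505 / L_f = 136.2 g.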